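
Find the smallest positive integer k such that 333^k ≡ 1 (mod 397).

11

The order of 333 must divide p − 1 = 396 = 2^2 · 3^2 · 11.
Divisors: 1, 2, 3, 4, 6, 9, 11, 12, 18, 22, 33, 36, 44, 66, 99, 132, 198, 396.
Check each in increasing order: 333^1 ≡ 333;  333^2 ≡ 126;  333^3 ≡ 273;  333^4 ≡ 393;  333^6 ≡ 290;  333^9 ≡ 167;  333^11 ≡ 1.
Smallest exponent giving 1 is 11.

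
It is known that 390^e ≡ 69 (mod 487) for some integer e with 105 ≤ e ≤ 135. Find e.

Compute 390^105 mod 487 = 426, then multiply by 390 repeatedly:
  390^105=426  390^106=73  390^107=224  390^108=187  390^109=367
  390^110=439  390^111=273  390^112=304  390^113=219  390^114=185
  390^115=74  390^116=127  390^117=343  390^118=332  390^119=425
  390^120=170  390^121=68  390^122=222  390^123=381  390^124=55
  390^125=22  390^126=301  390^127=23  390^128=204  390^129=179
  390^130=169  390^131=165  390^132=66  390^133=416  390^134=69
Found 69 at exponent 134.

134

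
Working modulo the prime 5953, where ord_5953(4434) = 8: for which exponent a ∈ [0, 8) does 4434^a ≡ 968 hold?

3

Successive powers of 4434 modulo 5953:
  4434^0=1  4434^1=4434  4434^2=3550  4434^3=968
So 4434^3 ≡ 968 (mod 5953), giving a = 3.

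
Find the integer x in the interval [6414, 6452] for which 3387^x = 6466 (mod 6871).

6433

Compute 3387^6414 mod 6871 = 4168, then multiply by 3387 repeatedly:
  3387^6414=4168  3387^6415=3982  3387^6416=6132  3387^6417=4922  3387^6418=1768
  3387^6419=3575  3387^6420=1823  3387^6421=4343  3387^6422=5801  3387^6423=3798
  3387^6424=1314  3387^6425=4981  3387^6426=2342  3387^6427=3220  3387^6428=1863
  3387^6429=2403  3387^6430=3697  3387^6431=2777  3387^6432=6171  3387^6433=6466
Found 6466 at exponent 6433.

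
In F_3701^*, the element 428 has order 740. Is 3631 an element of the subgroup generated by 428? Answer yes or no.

yes

3631 ∈ ⟨428⟩ iff 3631^740 ≡ 1 (mod 3701), since |⟨428⟩| = 740.
3631^740 mod 3701 = 1.
Since 1 = 1, 3631 lies in the subgroup.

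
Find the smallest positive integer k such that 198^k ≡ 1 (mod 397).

44

The order of 198 must divide p − 1 = 396 = 2^2 · 3^2 · 11.
Divisors: 1, 2, 3, 4, 6, 9, 11, 12, 18, 22, 33, 36, 44, 66, 99, 132, 198, 396.
Check each in increasing order: 198^1 ≡ 198;  198^2 ≡ 298;  198^3 ≡ 248;  198^4 ≡ 273;  198^6 ≡ 366;  198^9 ≡ 252;  198^11 ≡ 63;  198^12 ≡ 167;  198^18 ≡ 381;  198^22 ≡ 396;  198^33 ≡ 334;  198^36 ≡ 256;  198^44 ≡ 1.
Smallest exponent giving 1 is 44.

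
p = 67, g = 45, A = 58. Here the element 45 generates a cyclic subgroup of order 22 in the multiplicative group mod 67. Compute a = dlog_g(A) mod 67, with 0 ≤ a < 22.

9

Successive powers of 45 modulo 67:
  45^0=1  45^1=45  45^2=15  45^3=5  45^4=24  45^5=8
  45^6=25  45^7=53  45^8=40  45^9=58
So 45^9 ≡ 58 (mod 67), giving a = 9.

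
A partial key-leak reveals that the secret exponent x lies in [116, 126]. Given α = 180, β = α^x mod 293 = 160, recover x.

Compute 180^116 mod 293 = 225, then multiply by 180 repeatedly:
  180^116=225  180^117=66  180^118=160
Found 160 at exponent 118.

118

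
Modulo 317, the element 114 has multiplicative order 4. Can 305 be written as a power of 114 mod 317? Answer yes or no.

305 ∈ ⟨114⟩ iff 305^4 ≡ 1 (mod 317), since |⟨114⟩| = 4.
305^4 mod 317 = 131.
Since 131 ≠ 1, 305 does not lie in the subgroup.

no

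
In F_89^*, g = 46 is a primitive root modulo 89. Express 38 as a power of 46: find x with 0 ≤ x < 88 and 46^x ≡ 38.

67

Baby-step giant-step with m = ceil(sqrt(88)) = 10.
Baby table (46^j mod 89 for j=0..9):
  0:1  1:46  2:69  3:59  4:44  5:66  6:10  7:15
  8:67  9:56
Giant step factor: 46^(-10) ≡ 71 (mod 89).
Scan 38·71^i mod 89 for i = 0, 1, …:
  i=0: 38   i=1: 28   i=2: 30   i=3: 83
  i=4: 19   i=5: 14   i=6: 15
Match at i=6, j=7: x = 6·10 + 7 = 67.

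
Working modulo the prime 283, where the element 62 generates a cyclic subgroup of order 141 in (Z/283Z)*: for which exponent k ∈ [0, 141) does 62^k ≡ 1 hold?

Successive powers of 62 modulo 283:
  62^0=1
So 62^0 ≡ 1 (mod 283), giving k = 0.

0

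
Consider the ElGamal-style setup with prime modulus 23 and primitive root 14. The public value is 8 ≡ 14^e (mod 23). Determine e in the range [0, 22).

Successive powers of 14 modulo 23:
  14^0=1  14^1=14  14^2=12  14^3=7  14^4=6  14^5=15
  14^6=3  14^7=19  14^8=13  14^9=21  14^10=18  14^11=22
  14^12=9  14^13=11  14^14=16  14^15=17  14^16=8
So 14^16 ≡ 8 (mod 23), giving e = 16.

16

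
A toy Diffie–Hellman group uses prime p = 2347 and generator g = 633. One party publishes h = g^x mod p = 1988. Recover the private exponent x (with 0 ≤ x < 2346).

1746

Baby-step giant-step with m = ceil(sqrt(2346)) = 49.
Baby table (633^j mod 2347 for j=0..48):
  0:1  1:633  2:1699  3:541  4:2138  5:1482  6:1653  7:1934
  8:1435  9:66  10:1879  11:1825  12:501  13:288  14:1585  15:1136
  16:906  17:830  18:2009  19:1970  20:753  21:208  22:232  23:1342
  24:2219  25:1121  26:799  27:1162  28:935  29:411  30:1993  31:1230
  32:1733  33:940  34:1229  35:1100  36:1588  37:688  38:1309  39:106
  40:1382  41:1722  42:1018  43:1316  44:2190  45:1540  46:815  47:1902
  48:2302
Giant step factor: 633^(-49) ≡ 446 (mod 2347).
Scan 1988·446^i mod 2347 for i = 0, 1, …:
  i=0: 1988   i=1: 1829   i=2: 1325   i=3: 1853
  i=4: 294   i=5: 2039   i=6: 1105   i=7: 2307
  i=8: 936   i=9: 2037     …   i=34: 1813
  i=35: 1230
Match at i=35, j=31: x = 35·49 + 31 = 1746.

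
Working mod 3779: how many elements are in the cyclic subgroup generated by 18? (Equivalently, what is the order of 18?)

3778

The order of 18 must divide p − 1 = 3778 = 2 · 1889.
Divisors: 1, 2, 1889, 3778.
Check each in increasing order: 18^1 ≡ 18;  18^2 ≡ 324;  18^1889 ≡ 3778;  18^3778 ≡ 1.
Smallest exponent giving 1 is 3778.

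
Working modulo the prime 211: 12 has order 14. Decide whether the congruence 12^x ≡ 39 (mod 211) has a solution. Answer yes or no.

39 ∈ ⟨12⟩ iff 39^14 ≡ 1 (mod 211), since |⟨12⟩| = 14.
39^14 mod 211 = 150.
Since 150 ≠ 1, 39 does not lie in the subgroup.

no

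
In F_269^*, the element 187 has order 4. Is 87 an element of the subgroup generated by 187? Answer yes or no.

no

87 ∈ ⟨187⟩ iff 87^4 ≡ 1 (mod 269), since |⟨187⟩| = 4.
87^4 mod 269 = 24.
Since 24 ≠ 1, 87 does not lie in the subgroup.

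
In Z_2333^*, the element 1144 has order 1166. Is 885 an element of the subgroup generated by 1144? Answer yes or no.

885 ∈ ⟨1144⟩ iff 885^1166 ≡ 1 (mod 2333), since |⟨1144⟩| = 1166.
885^1166 mod 2333 = 2332.
Since 2332 ≠ 1, 885 does not lie in the subgroup.

no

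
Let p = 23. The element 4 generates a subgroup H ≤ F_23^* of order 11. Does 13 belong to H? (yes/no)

yes

⟨4⟩ has order 11; its elements mod 23 are {1, 2, 3, 4, 6, 8, 9, 12, 13, 16, 18}.
13 is in this set.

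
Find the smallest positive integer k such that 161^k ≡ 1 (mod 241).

120

The order of 161 must divide p − 1 = 240 = 2^4 · 3 · 5.
Divisors: 1, 2, 3, 4, 5, 6, 8, 10, 12, 15, 16, 20, 24, 30, 40, 48, 60, 80, 120, 240.
Check each in increasing order: 161^1 ≡ 161;  161^2 ≡ 134;  161^3 ≡ 125;  161^4 ≡ 122;  161^5 ≡ 121;  161^6 ≡ 201;  161^8 ≡ 183;  161^10 ≡ 181;  161^12 ≡ 154;  161^15 ≡ 211;  161^16 ≡ 231;  161^20 ≡ 226;  161^24 ≡ 98;  161^30 ≡ 177;  161^40 ≡ 225;  161^48 ≡ 205;  161^60 ≡ 240;  161^80 ≡ 15;  161^120 ≡ 1.
Smallest exponent giving 1 is 120.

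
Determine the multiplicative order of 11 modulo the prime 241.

48

The order of 11 must divide p − 1 = 240 = 2^4 · 3 · 5.
Divisors: 1, 2, 3, 4, 5, 6, 8, 10, 12, 15, 16, 20, 24, 30, 40, 48, 60, 80, 120, 240.
Check each in increasing order: 11^1 ≡ 11;  11^2 ≡ 121;  11^3 ≡ 126;  11^4 ≡ 181;  11^5 ≡ 63;  11^6 ≡ 211;  11^8 ≡ 226;  11^10 ≡ 113;  11^12 ≡ 177;  11^15 ≡ 130;  11^16 ≡ 225;  11^20 ≡ 237;  11^24 ≡ 240;  11^30 ≡ 30;  11^40 ≡ 16;  11^48 ≡ 1.
Smallest exponent giving 1 is 48.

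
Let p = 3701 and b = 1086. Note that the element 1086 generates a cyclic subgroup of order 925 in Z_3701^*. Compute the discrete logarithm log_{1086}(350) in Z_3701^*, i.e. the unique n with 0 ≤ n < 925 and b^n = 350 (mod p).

Baby-step giant-step with m = ceil(sqrt(925)) = 31.
Baby table (1086^j mod 3701 for j=0..30):
  0:1  1:1086  2:2478  3:481  4:525  5:196  6:1899  7:857
  8:1751  9:2973  10:1406  11:2104  12:1427  13:2704  14:1651  15:1702
  16:1573  17:2117  18:741  19:1609  20:502  21:1125  22:420  23:897
  24:779  25:2166  26:2141  27:898  28:1865  29:943  30:2622
Giant step factor: 1086^(-31) ≡ 3082 (mod 3701).
Scan 350·3082^i mod 3701 for i = 0, 1, …:
  i=0: 350   i=1: 1709   i=2: 615   i=3: 518
  i=4: 1345   i=5: 170   i=6: 2099   i=7: 3471
  i=8: 1732   i=9: 1182     …   i=20: 2127
  i=21: 943
Match at i=21, j=29: n = 21·31 + 29 = 680.

680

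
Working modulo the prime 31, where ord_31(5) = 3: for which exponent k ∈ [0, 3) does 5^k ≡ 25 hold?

2

Successive powers of 5 modulo 31:
  5^0=1  5^1=5  5^2=25
So 5^2 ≡ 25 (mod 31), giving k = 2.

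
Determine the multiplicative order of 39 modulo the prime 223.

The order of 39 must divide p − 1 = 222 = 2 · 3 · 37.
Divisors: 1, 2, 3, 6, 37, 74, 111, 222.
Check each in increasing order: 39^1 ≡ 39;  39^2 ≡ 183;  39^3 ≡ 1.
Smallest exponent giving 1 is 3.

3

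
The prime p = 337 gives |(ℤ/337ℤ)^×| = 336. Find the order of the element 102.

The order of 102 must divide p − 1 = 336 = 2^4 · 3 · 7.
Divisors: 1, 2, 3, 4, 6, 7, 8, 12, 14, 16, 21, 24, 28, 42, 48, 56, 84, 112, 168, 336.
Check each in increasing order: 102^1 ≡ 102;  102^2 ≡ 294;  102^3 ≡ 332;  102^4 ≡ 164;  102^6 ≡ 25;  102^7 ≡ 191;  102^8 ≡ 273;  102^12 ≡ 288;  102^14 ≡ 85;  102^16 ≡ 52;  102^21 ≡ 59;  102^24 ≡ 42;  102^28 ≡ 148;  102^42 ≡ 111;  102^48 ≡ 79;  102^56 ≡ 336;  102^84 ≡ 189;  102^112 ≡ 1.
Smallest exponent giving 1 is 112.

112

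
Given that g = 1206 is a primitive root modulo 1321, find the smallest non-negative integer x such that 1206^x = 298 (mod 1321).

1100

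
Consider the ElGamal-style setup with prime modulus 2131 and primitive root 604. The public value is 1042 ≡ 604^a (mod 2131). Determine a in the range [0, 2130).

Baby-step giant-step with m = ceil(sqrt(2130)) = 47.
Baby table (604^j mod 2131 for j=0..46):
  0:1  1:604  2:415  3:1333  4:1745  5:1266  6:1766  7:1164
  8:1957  9:1454  10:244  11:337  12:1103  13:1340  14:1711  15:2040
  16:442  17:593  18:164  19:1030  20:1999  21:1250  22:626  23:917
  24:1939  25:1237  26:1298  27:1915  28:1658  29:1993  30:1888  31:267
  32:1443  33:2124  34:34  35:1357  36:1324  37:571  38:1793  39:424
  40:376  41:1218  42:477  43:423  44:1903  45:803  46:1275
Giant step factor: 604^(-47) ≡ 108 (mod 2131).
Scan 1042·108^i mod 2131 for i = 0, 1, …:
  i=0: 1042   i=1: 1724   i=2: 795   i=3: 620
  i=4: 899   i=5: 1197   i=6: 1416   i=7: 1627
  i=8: 974   i=9: 773     …   i=16: 1344
  i=17: 244
Match at i=17, j=10: a = 17·47 + 10 = 809.

809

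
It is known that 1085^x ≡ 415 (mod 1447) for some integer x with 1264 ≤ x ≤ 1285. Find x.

Compute 1085^1264 mod 1447 = 415, then multiply by 1085 repeatedly:
  1085^1264=415
Found 415 at exponent 1264.

1264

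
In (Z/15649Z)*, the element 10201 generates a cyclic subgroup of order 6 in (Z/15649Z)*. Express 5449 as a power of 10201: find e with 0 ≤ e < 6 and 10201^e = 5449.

Successive powers of 10201 modulo 15649:
  10201^0=1  10201^1=10201  10201^2=10200  10201^3=15648  10201^4=5448  10201^5=5449
So 10201^5 ≡ 5449 (mod 15649), giving e = 5.

5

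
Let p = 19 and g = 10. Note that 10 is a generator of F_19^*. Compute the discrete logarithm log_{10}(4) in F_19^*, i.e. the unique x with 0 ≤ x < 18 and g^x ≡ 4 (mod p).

Successive powers of 10 modulo 19:
  10^0=1  10^1=10  10^2=5  10^3=12  10^4=6  10^5=3
  10^6=11  10^7=15  10^8=17  10^9=18  10^10=9  10^11=14
  10^12=7  10^13=13  10^14=16  10^15=8  10^16=4
So 10^16 ≡ 4 (mod 19), giving x = 16.

16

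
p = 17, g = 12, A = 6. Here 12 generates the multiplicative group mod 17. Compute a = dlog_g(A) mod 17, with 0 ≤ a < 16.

11

Successive powers of 12 modulo 17:
  12^0=1  12^1=12  12^2=8  12^3=11  12^4=13  12^5=3
  12^6=2  12^7=7  12^8=16  12^9=5  12^10=9  12^11=6
So 12^11 ≡ 6 (mod 17), giving a = 11.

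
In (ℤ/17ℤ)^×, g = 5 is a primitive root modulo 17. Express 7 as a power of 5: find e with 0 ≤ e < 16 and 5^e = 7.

15

Successive powers of 5 modulo 17:
  5^0=1  5^1=5  5^2=8  5^3=6  5^4=13  5^5=14
  5^6=2  5^7=10  5^8=16  5^9=12  5^10=9  5^11=11
  5^12=4  5^13=3  5^14=15  5^15=7
So 5^15 ≡ 7 (mod 17), giving e = 15.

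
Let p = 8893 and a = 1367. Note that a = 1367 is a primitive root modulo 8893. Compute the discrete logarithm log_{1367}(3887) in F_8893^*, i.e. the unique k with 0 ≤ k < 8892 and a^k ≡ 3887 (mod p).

2225

Baby-step giant-step with m = ceil(sqrt(8892)) = 95.
Baby table (1367^j mod 8893 for j=0..94):
  0:1  1:1367  2:1159  3:1399  4:438  5:2915  6:741  7:8038
  8:5091  9:5071  10:4410  11:7909  12:6608  13:6741  14:1799  15:4765
  16:4079  17:82  18:5378  19:6108  20:8002  21:344  22:7812  23:7404
  24:1034  25:8384  26:6744  27:5900  28:8242  29:8276  30:1396  31:5230
  32:8331  33:5437  34:6724  35:5239  36:2848  37:6975  38:1529  39:288
  40:2404  41:4751  42:2727  43:1642  44:3578  45:8869  46:2764  47:7756
  48:1996  49:7274  50:1184  51:2  52:2734  53:2318  54:2798  55:876
  56:5830  57:1482  58:7183  59:1289  60:1249  61:8820  62:6925  63:4323
  64:4589  65:3598  66:637  67:8158  68:164  69:1863  70:3323  71:7111
  72:688  73:6731  74:5915  75:2068  76:7875  77:4595  78:2907  79:7591
  80:7659  81:2792  82:1567  83:7769  84:1981  85:4555  86:1585  87:5696
  88:5057  89:3058  90:576  91:4808  92:609  93:5454  94:3284
Giant step factor: 1367^(-95) ≡ 6456 (mod 8893).
Scan 3887·6456^i mod 8893 for i = 0, 1, …:
  i=0: 3887   i=1: 7319   i=2: 2955   i=3: 1995
  i=4: 2656   i=5: 1432   i=6: 5165   i=7: 5383
  i=8: 7697   i=9: 6641     …   i=22: 3962
  i=23: 2404
Match at i=23, j=40: k = 23·95 + 40 = 2225.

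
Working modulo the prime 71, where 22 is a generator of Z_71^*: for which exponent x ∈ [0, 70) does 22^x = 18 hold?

Baby-step giant-step with m = ceil(sqrt(70)) = 9.
Baby table (22^j mod 71 for j=0..8):
  0:1  1:22  2:58  3:69  4:27  5:26  6:4  7:17
  8:19
Giant step factor: 22^(-9) ≡ 62 (mod 71).
Scan 18·62^i mod 71 for i = 0, 1, …:
  i=0: 18   i=1: 51   i=2: 38   i=3: 13
  i=4: 25   i=5: 59   i=6: 37   i=7: 22
Match at i=7, j=1: x = 7·9 + 1 = 64.

64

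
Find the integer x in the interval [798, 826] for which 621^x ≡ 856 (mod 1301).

Compute 621^798 mod 1301 = 405, then multiply by 621 repeatedly:
  621^798=405  621^799=412  621^800=856
Found 856 at exponent 800.

800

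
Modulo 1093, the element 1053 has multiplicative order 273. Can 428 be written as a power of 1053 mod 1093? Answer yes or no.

428 ∈ ⟨1053⟩ iff 428^273 ≡ 1 (mod 1093), since |⟨1053⟩| = 273.
428^273 mod 1093 = 1.
Since 1 = 1, 428 lies in the subgroup.

yes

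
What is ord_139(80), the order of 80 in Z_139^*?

The order of 80 must divide p − 1 = 138 = 2 · 3 · 23.
Divisors: 1, 2, 3, 6, 23, 46, 69, 138.
Check each in increasing order: 80^1 ≡ 80;  80^2 ≡ 6;  80^3 ≡ 63;  80^6 ≡ 77;  80^23 ≡ 1.
Smallest exponent giving 1 is 23.

23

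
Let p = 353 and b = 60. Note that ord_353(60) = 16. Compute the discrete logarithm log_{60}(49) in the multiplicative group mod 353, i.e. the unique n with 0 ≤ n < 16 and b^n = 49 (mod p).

Successive powers of 60 modulo 353:
  60^0=1  60^1=60  60^2=70  60^3=317  60^4=311  60^5=304
  60^6=237  60^7=100  60^8=352  60^9=293  60^10=283  60^11=36
  60^12=42  60^13=49
So 60^13 ≡ 49 (mod 353), giving n = 13.

13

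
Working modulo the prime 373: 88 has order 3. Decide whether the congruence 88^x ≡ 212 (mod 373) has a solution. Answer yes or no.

⟨88⟩ has order 3; its elements mod 373 are {1, 88, 284}.
212 is not in this set.

no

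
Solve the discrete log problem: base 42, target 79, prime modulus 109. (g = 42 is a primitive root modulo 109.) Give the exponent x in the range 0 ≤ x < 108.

19

Baby-step giant-step with m = ceil(sqrt(108)) = 11.
Baby table (42^j mod 109 for j=0..10):
  0:1  1:42  2:20  3:77  4:73  5:14  6:43  7:62
  8:97  9:41  10:87
Giant step factor: 42^(-11) ≡ 44 (mod 109).
Scan 79·44^i mod 109 for i = 0, 1, …:
  i=0: 79   i=1: 97
Match at i=1, j=8: x = 1·11 + 8 = 19.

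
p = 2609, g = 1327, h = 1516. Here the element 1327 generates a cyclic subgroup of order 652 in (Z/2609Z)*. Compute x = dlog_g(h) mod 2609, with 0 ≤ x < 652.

Baby-step giant-step with m = ceil(sqrt(652)) = 26.
Baby table (1327^j mod 2609 for j=0..25):
  0:1  1:1327  2:2463  3:1933  4:444  5:2163  6:401  7:2500
  8:1461  9:260  10:632  11:1175  12:1652  13:644  14:1445  15:2509
  16:359  17:1555  18:2375  19:2562  20:247  21:1644  22:464  23:4
  24:90  25:2025
Giant step factor: 1327^(-26) ≡ 1483 (mod 2609).
Scan 1516·1483^i mod 2609 for i = 0, 1, …:
  i=0: 1516   i=1: 1879   i=2: 145   i=3: 1097
  i=4: 1444   i=5: 2072   i=6: 1983   i=7: 446
  i=8: 1341   i=9: 645     …   i=18: 1856
  i=19: 2562
Match at i=19, j=19: x = 19·26 + 19 = 513.

513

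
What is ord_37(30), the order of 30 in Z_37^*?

18

The order of 30 must divide p − 1 = 36 = 2^2 · 3^2.
Divisors: 1, 2, 3, 4, 6, 9, 12, 18, 36.
Check each in increasing order: 30^1 ≡ 30;  30^2 ≡ 12;  30^3 ≡ 27;  30^4 ≡ 33;  30^6 ≡ 26;  30^9 ≡ 36;  30^12 ≡ 10;  30^18 ≡ 1.
Smallest exponent giving 1 is 18.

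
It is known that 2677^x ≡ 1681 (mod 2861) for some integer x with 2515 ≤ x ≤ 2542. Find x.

Compute 2677^2515 mod 2861 = 1079, then multiply by 2677 repeatedly:
  2677^2515=1079  2677^2516=1734  2677^2517=1376  2677^2518=1445  2677^2519=193
  2677^2520=1681
Found 1681 at exponent 2520.

2520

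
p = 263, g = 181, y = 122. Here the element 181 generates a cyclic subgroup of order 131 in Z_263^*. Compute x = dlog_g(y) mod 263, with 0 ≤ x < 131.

117

Baby-step giant-step with m = ceil(sqrt(131)) = 12.
Baby table (181^j mod 263 for j=0..11):
  0:1  1:181  2:149  3:143  4:109  5:4  6:198  7:70
  8:46  9:173  10:16  11:3
Giant step factor: 181^(-12) ≡ 31 (mod 263).
Scan 122·31^i mod 263 for i = 0, 1, …:
  i=0: 122   i=1: 100   i=2: 207   i=3: 105
  i=4: 99   i=5: 176   i=6: 196   i=7: 27
  i=8: 48   i=9: 173
Match at i=9, j=9: x = 9·12 + 9 = 117.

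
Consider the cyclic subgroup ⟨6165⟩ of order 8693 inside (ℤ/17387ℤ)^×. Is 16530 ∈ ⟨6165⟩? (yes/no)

16530 ∈ ⟨6165⟩ iff 16530^8693 ≡ 1 (mod 17387), since |⟨6165⟩| = 8693.
16530^8693 mod 17387 = 1.
Since 1 = 1, 16530 lies in the subgroup.

yes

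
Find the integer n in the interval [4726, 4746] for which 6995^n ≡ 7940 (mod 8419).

Compute 6995^4726 mod 8419 = 4656, then multiply by 6995 repeatedly:
  6995^4726=4656  6995^4727=4028  6995^4728=5886  6995^4729=3660  6995^4730=7940
Found 7940 at exponent 4730.

4730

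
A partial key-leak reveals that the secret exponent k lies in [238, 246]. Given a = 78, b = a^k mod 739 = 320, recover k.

246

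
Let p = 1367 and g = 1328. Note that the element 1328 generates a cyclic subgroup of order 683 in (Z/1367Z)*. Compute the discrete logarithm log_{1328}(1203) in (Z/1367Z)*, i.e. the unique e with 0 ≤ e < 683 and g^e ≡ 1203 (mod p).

367

Baby-step giant-step with m = ceil(sqrt(683)) = 27.
Baby table (1328^j mod 1367 for j=0..26):
  0:1  1:1328  2:154  3:829  4:477  5:535  6:1007  7:370
  8:607  9:933  10:522  11:147  12:1102  13:766  14:200  15:402
  16:726  17:393  18:1077  19:374  20:451  21:182  22:1104  23:688
  24:508  25:693  26:313
Giant step factor: 1328^(-27) ≡ 356 (mod 1367).
Scan 1203·356^i mod 1367 for i = 0, 1, …:
  i=0: 1203   i=1: 397   i=2: 531   i=3: 390
  i=4: 773   i=5: 421   i=6: 873   i=7: 479
  i=8: 1016   i=9: 808   i=10: 578   i=11: 718
  i=12: 1346   i=13: 726
Match at i=13, j=16: e = 13·27 + 16 = 367.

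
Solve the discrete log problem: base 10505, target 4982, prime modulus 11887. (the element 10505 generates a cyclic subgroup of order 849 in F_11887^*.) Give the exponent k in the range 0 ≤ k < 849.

Baby-step giant-step with m = ceil(sqrt(849)) = 30.
Baby table (10505^j mod 11887 for j=0..29):
  0:1  1:10505  2:8004  3:5269  4:4973  5:9887  6:6216  7:3789
  8:5769  9:3419  10:5968  11:1802  12:5906  13:4277  14:8912  15:10435
  16:9648  17:3678  18:4640  19:6500  20:3572  21:8488  22:2053  23:3747
  24:4378  25:87  26:10523  27:6902  28:6697  29:4719
Giant step factor: 10505^(-30) ≡ 8869 (mod 11887).
Scan 4982·8869^i mod 11887 for i = 0, 1, …:
  i=0: 4982   i=1: 1379   i=2: 10515   i=3: 4020
  i=4: 4267   i=5: 7702   i=6: 6336   i=7: 4135
  i=8: 1920   i=9: 6296     …   i=20: 502
  i=21: 6500
Match at i=21, j=19: k = 21·30 + 19 = 649.

649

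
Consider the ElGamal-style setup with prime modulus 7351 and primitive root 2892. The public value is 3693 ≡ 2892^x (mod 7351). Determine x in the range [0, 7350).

111

Baby-step giant-step with m = ceil(sqrt(7350)) = 86.
Baby table (2892^j mod 7351 for j=0..85):
  0:1  1:2892  2:5577  3:590  4:848  5:4533  6:2603  7:452
  8:6057  9:6762  10:2044  11:1044  12:5338  13:396  14:5827  15:3192
  16:5759  17:5013  18:1424  19:1648  20:2568  21:2146  22:1988  23:814
  24:1768  25:4111  26:2445  27:6629  28:7011  29:1754  30:378  31:5228
  32:5720  33:2490  34:4451  35:691  36:6251  37:1783  38:3385  39:5239
  40:777  41:5029  42:3590  43:2668  44:4657  45:1012  46:1006  47:5707
  48:1649  49:5460  50:372  51:2578  52:1662  53:6301  54:6714  55:2897
  56:5335  57:6422  58:3798  59:1422  60:3215  61:6116  62:966  63:292
  64:6450  65:3913  66:3207  67:5033  68:456  69:2923  70:7017  71:4404
  72:4436  73:1417  74:3457  75:284  76:5367  77:3403  78:5838  79:5600
  80:947  81:4152  82:3401  83:54  84:1797  85:7118
Giant step factor: 2892^(-86) ≡ 865 (mod 7351).
Scan 3693·865^i mod 7351 for i = 0, 1, …:
  i=0: 3693   i=1: 4111
Match at i=1, j=25: x = 1·86 + 25 = 111.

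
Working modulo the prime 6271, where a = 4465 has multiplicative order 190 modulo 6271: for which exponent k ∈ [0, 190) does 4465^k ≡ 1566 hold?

Baby-step giant-step with m = ceil(sqrt(190)) = 14.
Baby table (4465^j mod 6271 for j=0..13):
  0:1  1:4465  2:716  3:5001  4:4705  5:6246  6:1253  7:913
  8:395  9:1524  10:625  11:30  12:2259  13:2667
Giant step factor: 4465^(-14) ≡ 2474 (mod 6271).
Scan 1566·2474^i mod 6271 for i = 0, 1, …:
  i=0: 1566   i=1: 5077   i=2: 5956   i=3: 4565
  i=4: 6010   i=5: 199   i=6: 3188   i=7: 4465
Match at i=7, j=1: k = 7·14 + 1 = 99.

99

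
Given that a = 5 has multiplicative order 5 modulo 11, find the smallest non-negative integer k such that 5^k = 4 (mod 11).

Successive powers of 5 modulo 11:
  5^0=1  5^1=5  5^2=3  5^3=4
So 5^3 ≡ 4 (mod 11), giving k = 3.

3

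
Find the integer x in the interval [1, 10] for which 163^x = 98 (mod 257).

Compute 163^1 mod 257 = 163, then multiply by 163 repeatedly:
  163^1=163  163^2=98
Found 98 at exponent 2.

2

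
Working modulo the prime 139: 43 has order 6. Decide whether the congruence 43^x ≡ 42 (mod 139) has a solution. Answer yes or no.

yes

42 ∈ ⟨43⟩ iff 42^6 ≡ 1 (mod 139), since |⟨43⟩| = 6.
42^6 mod 139 = 1.
Since 1 = 1, 42 lies in the subgroup.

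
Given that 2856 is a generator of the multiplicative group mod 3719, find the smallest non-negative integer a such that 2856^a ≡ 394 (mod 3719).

Baby-step giant-step with m = ceil(sqrt(3718)) = 61.
Baby table (2856^j mod 3719 for j=0..60):
  0:1  1:2856  2:969  3:528  4:1773  5:2129  6:3578  7:2675
  8:974  9:3651  10:2899  11:1050  12:1286  13:2163  14:269  15:2150
  16:331  17:710  18:905  19:3694  20:2980  21:1808  22:1676  23:303
  24:2560  25:3525  26:67  27:1683  28:1700  29:1905  30:3502  31:1321
  32:1710  33:713  34:2035  35:2882  36:845  37:3408  38:625  39:3599
  40:3147  41:2728  42:3582  43:2942  44:1131  45:2044  46:2553  47:2128
  48:722  49:1706  50:446  51:1878  52:770  53:1191  54:2330  55:1189
  56:337  57:2970  58:3000  59:3143  60:2461
Giant step factor: 2856^(-61) ≡ 1733 (mod 3719).
Scan 394·1733^i mod 3719 for i = 0, 1, …:
  i=0: 394   i=1: 2225   i=2: 3041   i=3: 230
  i=4: 657   i=5: 567   i=6: 795   i=7: 1705
  i=8: 1879   i=9: 2182     …   i=27: 3117
  i=28: 1773
Match at i=28, j=4: a = 28·61 + 4 = 1712.

1712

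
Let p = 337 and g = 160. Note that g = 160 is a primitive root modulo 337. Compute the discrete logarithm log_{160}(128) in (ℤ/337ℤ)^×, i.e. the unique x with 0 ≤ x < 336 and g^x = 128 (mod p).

Baby-step giant-step with m = ceil(sqrt(336)) = 19.
Baby table (160^j mod 337 for j=0..18):
  0:1  1:160  2:325  3:102  4:144  5:124  6:294  7:197
  8:179  9:332  10:211  11:60  12:164  13:291  14:54  15:215
  16:26  17:116  18:25
Giant step factor: 160^(-19) ≡ 314 (mod 337).
Scan 128·314^i mod 337 for i = 0, 1, …:
  i=0: 128   i=1: 89   i=2: 312   i=3: 238
  i=4: 255   i=5: 201   i=6: 95   i=7: 174
  i=8: 42   i=9: 45   i=10: 313   i=11: 215
Match at i=11, j=15: x = 11·19 + 15 = 224.

224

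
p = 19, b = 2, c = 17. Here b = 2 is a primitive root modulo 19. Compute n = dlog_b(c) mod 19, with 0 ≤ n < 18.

10

Successive powers of 2 modulo 19:
  2^0=1  2^1=2  2^2=4  2^3=8  2^4=16  2^5=13
  2^6=7  2^7=14  2^8=9  2^9=18  2^10=17
So 2^10 ≡ 17 (mod 19), giving n = 10.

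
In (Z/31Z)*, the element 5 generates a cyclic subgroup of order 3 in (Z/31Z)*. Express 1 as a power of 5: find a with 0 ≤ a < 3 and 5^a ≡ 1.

0

Successive powers of 5 modulo 31:
  5^0=1
So 5^0 ≡ 1 (mod 31), giving a = 0.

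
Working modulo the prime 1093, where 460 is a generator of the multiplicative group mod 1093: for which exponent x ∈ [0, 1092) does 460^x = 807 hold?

283

Baby-step giant-step with m = ceil(sqrt(1092)) = 34.
Baby table (460^j mod 1093 for j=0..33):
  0:1  1:460  2:651  3:1071  4:810  5:980  6:484  7:761
  8:300  9:282  10:746  11:1051  12:354  13:1076  14:924  15:956
  16:374  17:439  18:828  19:516  20:179  21:365  22:671  23:434
  24:714  25:540  26:289  27:687  28:143  29:200  30:188  31:133
  32:1065  33:236
Giant step factor: 460^(-34) ≡ 675 (mod 1093).
Scan 807·675^i mod 1093 for i = 0, 1, …:
  i=0: 807   i=1: 411   i=2: 896   i=3: 371
  i=4: 128   i=5: 53   i=6: 799   i=7: 476
  i=8: 1051
Match at i=8, j=11: x = 8·34 + 11 = 283.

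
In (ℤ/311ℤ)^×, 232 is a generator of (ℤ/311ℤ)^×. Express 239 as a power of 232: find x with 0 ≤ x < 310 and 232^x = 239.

Baby-step giant-step with m = ceil(sqrt(310)) = 18.
Baby table (232^j mod 311 for j=0..17):
  0:1  1:232  2:21  3:207  4:130  5:304  6:242  7:164
  8:106  9:23  10:49  11:172  12:96  13:191  14:150  15:279
  16:40  17:261
Giant step factor: 232^(-18) ≡ 107 (mod 311).
Scan 239·107^i mod 311 for i = 0, 1, …:
  i=0: 239   i=1: 71   i=2: 133   i=3: 236
  i=4: 61   i=5: 307   i=6: 194   i=7: 232
Match at i=7, j=1: x = 7·18 + 1 = 127.

127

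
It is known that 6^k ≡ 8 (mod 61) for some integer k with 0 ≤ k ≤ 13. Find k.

Compute 6^0 mod 61 = 1, then multiply by 6 repeatedly:
  6^0=1  6^1=6  6^2=36  6^3=33  6^4=15
  6^5=29  6^6=52  6^7=7  6^8=42  6^9=8
Found 8 at exponent 9.

9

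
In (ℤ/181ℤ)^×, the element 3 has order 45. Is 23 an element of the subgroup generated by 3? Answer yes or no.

no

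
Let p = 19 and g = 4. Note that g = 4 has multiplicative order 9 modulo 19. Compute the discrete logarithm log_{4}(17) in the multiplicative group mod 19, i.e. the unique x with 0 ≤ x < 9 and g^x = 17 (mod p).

5

Successive powers of 4 modulo 19:
  4^0=1  4^1=4  4^2=16  4^3=7  4^4=9  4^5=17
So 4^5 ≡ 17 (mod 19), giving x = 5.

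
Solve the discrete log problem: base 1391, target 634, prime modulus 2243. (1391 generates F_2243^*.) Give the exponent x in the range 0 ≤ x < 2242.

489

Baby-step giant-step with m = ceil(sqrt(2242)) = 48.
Baby table (1391^j mod 2243 for j=0..47):
  0:1  1:1391  2:1415  3:1154  4:1469  5:6  6:1617  7:1761
  8:195  9:2085  10:36  11:730  12:1594  13:1170  14:1295  15:216
  16:2137  17:592  18:291  19:1041  20:1296  21:1607  22:1309  23:1746
  24:1760  25:1047  26:670  27:1125  28:1504  29:1588  30:1796  31:1777
  32:21  33:52  34:556  35:1804  36:1690  37:126  38:312  39:1093
  40:1852  41:1168  42:756  43:1872  44:2072  45:2140  46:279  47:50
Giant step factor: 1391^(-48) ≡ 132 (mod 2243).
Scan 634·132^i mod 2243 for i = 0, 1, …:
  i=0: 634   i=1: 697   i=2: 41   i=3: 926
  i=4: 1110   i=5: 725   i=6: 1494   i=7: 2067
  i=8: 1441   i=9: 1800   i=10: 2085
Match at i=10, j=9: x = 10·48 + 9 = 489.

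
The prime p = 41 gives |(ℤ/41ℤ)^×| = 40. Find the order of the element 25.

10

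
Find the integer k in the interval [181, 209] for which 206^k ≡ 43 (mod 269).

182

Compute 206^181 mod 269 = 200, then multiply by 206 repeatedly:
  206^181=200  206^182=43
Found 43 at exponent 182.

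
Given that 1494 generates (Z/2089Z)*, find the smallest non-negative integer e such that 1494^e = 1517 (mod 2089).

1305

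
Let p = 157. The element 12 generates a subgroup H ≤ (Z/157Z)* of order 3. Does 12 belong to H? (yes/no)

12 ∈ ⟨12⟩ iff 12^3 ≡ 1 (mod 157), since |⟨12⟩| = 3.
12^3 mod 157 = 1.
Since 1 = 1, 12 lies in the subgroup.

yes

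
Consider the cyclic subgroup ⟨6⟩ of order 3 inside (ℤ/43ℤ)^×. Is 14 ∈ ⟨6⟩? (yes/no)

no

⟨6⟩ has order 3; its elements mod 43 are {1, 6, 36}.
14 is not in this set.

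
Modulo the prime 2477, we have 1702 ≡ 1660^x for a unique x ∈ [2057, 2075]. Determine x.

2062

Compute 1660^2057 mod 2477 = 478, then multiply by 1660 repeatedly:
  1660^2057=478  1660^2058=840  1660^2059=2326  1660^2060=1994  1660^2061=768
  1660^2062=1702
Found 1702 at exponent 2062.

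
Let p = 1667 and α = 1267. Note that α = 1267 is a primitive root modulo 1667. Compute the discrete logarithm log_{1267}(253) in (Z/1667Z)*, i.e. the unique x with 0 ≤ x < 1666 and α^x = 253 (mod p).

Baby-step giant-step with m = ceil(sqrt(1666)) = 41.
Baby table (1267^j mod 1667 for j=0..40):
  0:1  1:1267  2:1635  3:1131  4:1024  5:482  6:572  7:1246
  8:33  9:136  10:611  11:649  12:452  13:903  14:539  15:1110
  16:1089  17:1154  18:159  19:1413  20:1580  21:1460  22:1117  23:1623
  24:930  25:1408  26:246  27:1620  28:463  29:1504  30:187  31:215
  32:684  33:1455  34:1450  35:116  36:276  37:1289  38:1170  39:427
  40:901
Giant step factor: 1267^(-41) ≡ 1235 (mod 1667).
Scan 253·1235^i mod 1667 for i = 0, 1, …:
  i=0: 253   i=1: 726   i=2: 1431   i=3: 265
  i=4: 543   i=5: 471   i=6: 1569   i=7: 661
  i=8: 1172   i=9: 464     …   i=17: 1339
  i=18: 1
Match at i=18, j=0: x = 18·41 + 0 = 738.

738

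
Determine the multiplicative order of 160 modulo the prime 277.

The order of 160 must divide p − 1 = 276 = 2^2 · 3 · 23.
Divisors: 1, 2, 3, 4, 6, 12, 23, 46, 69, 92, 138, 276.
Check each in increasing order: 160^1 ≡ 160;  160^2 ≡ 116;  160^3 ≡ 1.
Smallest exponent giving 1 is 3.

3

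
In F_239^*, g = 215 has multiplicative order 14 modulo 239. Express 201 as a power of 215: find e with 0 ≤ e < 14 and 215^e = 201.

Successive powers of 215 modulo 239:
  215^0=1  215^1=215  215^2=98  215^3=38  215^4=44  215^5=139
  215^6=10  215^7=238  215^8=24  215^9=141  215^10=201
So 215^10 ≡ 201 (mod 239), giving e = 10.

10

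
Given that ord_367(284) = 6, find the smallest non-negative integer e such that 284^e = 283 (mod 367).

Successive powers of 284 modulo 367:
  284^0=1  284^1=284  284^2=283
So 284^2 ≡ 283 (mod 367), giving e = 2.

2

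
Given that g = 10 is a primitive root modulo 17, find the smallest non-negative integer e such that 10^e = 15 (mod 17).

2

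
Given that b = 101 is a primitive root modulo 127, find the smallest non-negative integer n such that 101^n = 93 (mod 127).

113

Baby-step giant-step with m = ceil(sqrt(126)) = 12.
Baby table (101^j mod 127 for j=0..11):
  0:1  1:101  2:41  3:77  4:30  5:109  6:87  7:24
  8:11  9:95  10:70  11:85
Giant step factor: 101^(-12) ≡ 122 (mod 127).
Scan 93·122^i mod 127 for i = 0, 1, …:
  i=0: 93   i=1: 43   i=2: 39   i=3: 59
  i=4: 86   i=5: 78   i=6: 118   i=7: 45
  i=8: 29   i=9: 109
Match at i=9, j=5: n = 9·12 + 5 = 113.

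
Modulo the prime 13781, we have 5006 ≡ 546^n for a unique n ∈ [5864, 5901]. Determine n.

Compute 546^5864 mod 13781 = 13720, then multiply by 546 repeatedly:
  546^5864=13720  546^5865=8037  546^5866=5844  546^5867=7413  546^5868=9665
  546^5869=12748  546^5870=1003  546^5871=10179  546^5872=3991  546^5873=1688
  546^5874=12102  546^5875=6593  546^5876=2937  546^5877=5006
Found 5006 at exponent 5877.

5877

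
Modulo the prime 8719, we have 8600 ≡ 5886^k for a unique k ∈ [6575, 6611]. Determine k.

Compute 5886^6575 mod 8719 = 5437, then multiply by 5886 repeatedly:
  5886^6575=5437  5886^6576=3452  5886^6577=3202  5886^6578=5213  5886^6579=1557
  5886^6580=833  5886^6581=2960  5886^6582=1998  5886^6583=7016  5886^6584=2992
  5886^6585=7251  5886^6586=8600
Found 8600 at exponent 6586.

6586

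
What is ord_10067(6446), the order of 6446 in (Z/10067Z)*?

5033

The order of 6446 must divide p − 1 = 10066 = 2 · 7 · 719.
Divisors: 1, 2, 7, 14, 719, 1438, 5033, 10066.
Check each in increasing order: 6446^1 ≡ 6446;  6446^2 ≡ 4407;  6446^7 ≡ 745;  6446^14 ≡ 1340;  6446^719 ≡ 6885;  6446^1438 ≡ 7789;  6446^5033 ≡ 1.
Smallest exponent giving 1 is 5033.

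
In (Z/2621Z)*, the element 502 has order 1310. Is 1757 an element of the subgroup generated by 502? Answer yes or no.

yes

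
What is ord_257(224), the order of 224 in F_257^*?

256

The order of 224 must divide p − 1 = 256 = 2^8.
Divisors: 1, 2, 4, 8, 16, 32, 64, 128, 256.
Check each in increasing order: 224^1 ≡ 224;  224^2 ≡ 61;  224^4 ≡ 123;  224^8 ≡ 223;  224^16 ≡ 128;  224^32 ≡ 193;  224^64 ≡ 241;  224^128 ≡ 256;  224^256 ≡ 1.
Smallest exponent giving 1 is 256.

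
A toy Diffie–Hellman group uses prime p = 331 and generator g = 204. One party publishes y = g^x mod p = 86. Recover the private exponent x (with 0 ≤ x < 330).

329

Baby-step giant-step with m = ceil(sqrt(330)) = 19.
Baby table (204^j mod 331 for j=0..18):
  0:1  1:204  2:241  3:176  4:156  5:48  6:193  7:314
  8:173  9:206  10:318  11:327  12:177  13:29  14:289  15:38
  16:139  17:221  18:68
Giant step factor: 204^(-19) ≡ 11 (mod 331).
Scan 86·11^i mod 331 for i = 0, 1, …:
  i=0: 86   i=1: 284   i=2: 145   i=3: 271
  i=4: 2   i=5: 22   i=6: 242   i=7: 14
  i=8: 154   i=9: 39     …   i=16: 168
  i=17: 193
Match at i=17, j=6: x = 17·19 + 6 = 329.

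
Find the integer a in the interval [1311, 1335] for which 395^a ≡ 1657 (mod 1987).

1320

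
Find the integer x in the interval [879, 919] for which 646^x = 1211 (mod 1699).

896

Compute 646^879 mod 1699 = 504, then multiply by 646 repeatedly:
  646^879=504  646^880=1075  646^881=1258  646^882=546  646^883=1023
  646^884=1646  646^885=1441  646^886=1533  646^887=1500  646^888=570
  646^889=1236  646^890=1625  646^891=1467  646^892=1339  646^893=203
  646^894=315  646^895=1309  646^896=1211
Found 1211 at exponent 896.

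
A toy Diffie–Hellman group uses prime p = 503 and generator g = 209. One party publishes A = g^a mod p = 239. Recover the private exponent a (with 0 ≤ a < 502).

Baby-step giant-step with m = ceil(sqrt(502)) = 23.
Baby table (209^j mod 503 for j=0..22):
  0:1  1:209  2:423  3:382  4:364  5:123  6:54  7:220
  8:207  9:5  10:39  11:103  12:401  13:311  14:112  15:270
  16:94  17:29  18:25  19:195  20:12  21:496  22:46
Giant step factor: 209^(-23) ≡ 353 (mod 503).
Scan 239·353^i mod 503 for i = 0, 1, …:
  i=0: 239   i=1: 366   i=2: 430   i=3: 387
  i=4: 298   i=5: 67   i=6: 10   i=7: 9
  i=8: 159   i=9: 294     …   i=18: 107
  i=19: 46
Match at i=19, j=22: a = 19·23 + 22 = 459.

459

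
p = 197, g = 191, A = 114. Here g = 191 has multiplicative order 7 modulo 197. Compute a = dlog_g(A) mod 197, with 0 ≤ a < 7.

Successive powers of 191 modulo 197:
  191^0=1  191^1=191  191^2=36  191^3=178  191^4=114
So 191^4 ≡ 114 (mod 197), giving a = 4.

4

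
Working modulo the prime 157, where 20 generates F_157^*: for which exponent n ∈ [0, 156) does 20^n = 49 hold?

6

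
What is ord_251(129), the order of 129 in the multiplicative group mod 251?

250

The order of 129 must divide p − 1 = 250 = 2 · 5^3.
Divisors: 1, 2, 5, 10, 25, 50, 125, 250.
Check each in increasing order: 129^1 ≡ 129;  129^2 ≡ 75;  129^5 ≡ 235;  129^10 ≡ 5;  129^25 ≡ 102;  129^50 ≡ 113;  129^125 ≡ 250;  129^250 ≡ 1.
Smallest exponent giving 1 is 250.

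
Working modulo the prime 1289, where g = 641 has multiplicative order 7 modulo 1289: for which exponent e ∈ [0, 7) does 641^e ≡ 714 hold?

4

Successive powers of 641 modulo 1289:
  641^0=1  641^1=641  641^2=979  641^3=1085  641^4=714
So 641^4 ≡ 714 (mod 1289), giving e = 4.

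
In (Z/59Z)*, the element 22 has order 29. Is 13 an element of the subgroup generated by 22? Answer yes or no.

13 ∈ ⟨22⟩ iff 13^29 ≡ 1 (mod 59), since |⟨22⟩| = 29.
13^29 mod 59 = 58.
Since 58 ≠ 1, 13 does not lie in the subgroup.

no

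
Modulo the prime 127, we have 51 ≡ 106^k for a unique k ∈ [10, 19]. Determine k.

Compute 106^10 mod 127 = 82, then multiply by 106 repeatedly:
  106^10=82  106^11=56  106^12=94  106^13=58  106^14=52
  106^15=51
Found 51 at exponent 15.

15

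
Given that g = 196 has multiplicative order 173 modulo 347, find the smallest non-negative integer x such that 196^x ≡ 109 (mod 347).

90

Baby-step giant-step with m = ceil(sqrt(173)) = 14.
Baby table (196^j mod 347 for j=0..13):
  0:1  1:196  2:246  3:330  4:138  5:329  6:289  7:83
  8:306  9:292  10:324  11:3  12:241  13:44
Giant step factor: 196^(-14) ≡ 34 (mod 347).
Scan 109·34^i mod 347 for i = 0, 1, …:
  i=0: 109   i=1: 236   i=2: 43   i=3: 74
  i=4: 87   i=5: 182   i=6: 289
Match at i=6, j=6: x = 6·14 + 6 = 90.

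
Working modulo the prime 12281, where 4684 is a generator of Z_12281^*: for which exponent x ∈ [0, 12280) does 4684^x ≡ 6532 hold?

7720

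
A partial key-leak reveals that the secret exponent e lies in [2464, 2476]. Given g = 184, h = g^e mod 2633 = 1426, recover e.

2472

Compute 184^2464 mod 2633 = 2264, then multiply by 184 repeatedly:
  184^2464=2264  184^2465=562  184^2466=721  184^2467=1014  184^2468=2266
  184^2469=930  184^2470=2608  184^2471=666  184^2472=1426
Found 1426 at exponent 2472.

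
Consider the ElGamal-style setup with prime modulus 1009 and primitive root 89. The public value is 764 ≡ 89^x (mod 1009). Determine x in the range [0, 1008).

422

Baby-step giant-step with m = ceil(sqrt(1008)) = 32.
Baby table (89^j mod 1009 for j=0..31):
  0:1  1:89  2:858  3:687  4:603  5:190  6:766  7:571
  8:369  9:553  10:785  11:244  12:527  13:489  14:134  15:827
  16:955  17:239  18:82  19:235  20:735  21:839  22:5  23:445
  24:254  25:408  26:997  27:950  28:803  29:837  30:836  31:747
Giant step factor: 89^(-32) ≡ 909 (mod 1009).
Scan 764·909^i mod 1009 for i = 0, 1, …:
  i=0: 764   i=1: 284   i=2: 861   i=3: 674
  i=4: 203   i=5: 889   i=6: 901   i=7: 710
  i=8: 639   i=9: 676   i=10: 3   i=11: 709
  i=12: 739   i=13: 766
Match at i=13, j=6: x = 13·32 + 6 = 422.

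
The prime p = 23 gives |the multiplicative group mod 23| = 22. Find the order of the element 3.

11

The order of 3 must divide p − 1 = 22 = 2 · 11.
Divisors: 1, 2, 11, 22.
Check each in increasing order: 3^1 ≡ 3;  3^2 ≡ 9;  3^11 ≡ 1.
Smallest exponent giving 1 is 11.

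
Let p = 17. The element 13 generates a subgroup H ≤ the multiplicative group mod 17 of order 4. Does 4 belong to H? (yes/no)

4 ∈ ⟨13⟩ iff 4^4 ≡ 1 (mod 17), since |⟨13⟩| = 4.
4^4 mod 17 = 1.
Since 1 = 1, 4 lies in the subgroup.

yes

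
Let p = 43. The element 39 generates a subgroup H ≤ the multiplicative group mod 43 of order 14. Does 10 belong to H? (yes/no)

no

10 ∈ ⟨39⟩ iff 10^14 ≡ 1 (mod 43), since |⟨39⟩| = 14.
10^14 mod 43 = 36.
Since 36 ≠ 1, 10 does not lie in the subgroup.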